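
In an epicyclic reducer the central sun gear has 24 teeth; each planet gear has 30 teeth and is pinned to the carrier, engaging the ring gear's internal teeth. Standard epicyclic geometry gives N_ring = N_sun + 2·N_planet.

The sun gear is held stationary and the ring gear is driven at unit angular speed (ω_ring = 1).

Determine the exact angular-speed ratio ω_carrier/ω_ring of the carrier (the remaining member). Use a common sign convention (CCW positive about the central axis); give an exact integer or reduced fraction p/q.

N_ring = 24 + 2·30 = 84
24(ω_s−ω_c) = −84(ω_r−ω_c),  ω_s=0, ω_r=1
24(0−ω_c) = −84(1−ω_c)  ⇒  108ω_c = 84  ⇒  ω_c = 7/9
ω_c/ω_r = 7/9

7/9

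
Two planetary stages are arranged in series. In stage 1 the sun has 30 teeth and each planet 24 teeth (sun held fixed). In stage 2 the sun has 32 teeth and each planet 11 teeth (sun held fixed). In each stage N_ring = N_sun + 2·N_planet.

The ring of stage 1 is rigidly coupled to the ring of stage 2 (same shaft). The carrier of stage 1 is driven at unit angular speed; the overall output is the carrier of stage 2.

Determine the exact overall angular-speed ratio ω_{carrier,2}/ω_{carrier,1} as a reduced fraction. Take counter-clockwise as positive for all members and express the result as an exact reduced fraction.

486/559

Stage 1: N_ring = 30 + 2·24 = 78
Stage 1: 30(ω_s−ω_c) = −78(ω_r−ω_c),  ω_s=0, ω_c=1
Stage 1: ω_r = 1 − (30/78)(0−1) = 18/13
  ⇒ ω_r¹/ω_c¹ = 18/13
Stage 2: N_ring = 32 + 2·11 = 54
Stage 2: 32(ω_s−ω_c) = −54(ω_r−ω_c),  ω_s=0, ω_r=1
Stage 2: 32(0−ω_c) = −54(1−ω_c)  ⇒  86ω_c = 54  ⇒  ω_c = 27/43
  ⇒ ω_c²/ω_r² = 27/43
Coupling ω_r² = ω_r¹ ⇒ overall = 18/13 × 27/43 = 486/559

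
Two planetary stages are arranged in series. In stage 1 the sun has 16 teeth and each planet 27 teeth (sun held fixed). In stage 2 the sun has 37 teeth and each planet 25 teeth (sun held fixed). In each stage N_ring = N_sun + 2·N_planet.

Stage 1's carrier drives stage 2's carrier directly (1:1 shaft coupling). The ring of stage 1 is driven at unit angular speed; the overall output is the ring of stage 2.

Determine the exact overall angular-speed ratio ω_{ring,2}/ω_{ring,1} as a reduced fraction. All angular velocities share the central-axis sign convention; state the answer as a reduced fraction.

4340/3741

Stage 1: N_ring = 16 + 2·27 = 70
Stage 1: 16(ω_s−ω_c) = −70(ω_r−ω_c),  ω_s=0, ω_r=1
Stage 1: 16(0−ω_c) = −70(1−ω_c)  ⇒  86ω_c = 70  ⇒  ω_c = 35/43
  ⇒ ω_c¹/ω_r¹ = 35/43
Stage 2: N_ring = 37 + 2·25 = 87
Stage 2: 37(ω_s−ω_c) = −87(ω_r−ω_c),  ω_s=0, ω_c=1
Stage 2: ω_r = 1 − (37/87)(0−1) = 124/87
  ⇒ ω_r²/ω_c² = 124/87
Coupling ω_c² = ω_c¹ ⇒ overall = 35/43 × 124/87 = 4340/3741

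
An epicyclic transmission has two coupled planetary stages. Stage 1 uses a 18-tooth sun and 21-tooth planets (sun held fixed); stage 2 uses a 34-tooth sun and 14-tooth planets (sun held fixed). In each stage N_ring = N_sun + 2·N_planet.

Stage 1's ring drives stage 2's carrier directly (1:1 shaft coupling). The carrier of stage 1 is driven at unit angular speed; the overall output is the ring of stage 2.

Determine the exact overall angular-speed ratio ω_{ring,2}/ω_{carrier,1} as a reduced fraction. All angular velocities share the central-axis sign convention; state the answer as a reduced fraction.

312/155

Stage 1: N_ring = 18 + 2·21 = 60
Stage 1: 18(ω_s−ω_c) = −60(ω_r−ω_c),  ω_s=0, ω_c=1
Stage 1: ω_r = 1 − (18/60)(0−1) = 13/10
  ⇒ ω_r¹/ω_c¹ = 13/10
Stage 2: N_ring = 34 + 2·14 = 62
Stage 2: 34(ω_s−ω_c) = −62(ω_r−ω_c),  ω_s=0, ω_c=1
Stage 2: ω_r = 1 − (34/62)(0−1) = 48/31
  ⇒ ω_r²/ω_c² = 48/31
Coupling ω_c² = ω_r¹ ⇒ overall = 13/10 × 48/31 = 312/155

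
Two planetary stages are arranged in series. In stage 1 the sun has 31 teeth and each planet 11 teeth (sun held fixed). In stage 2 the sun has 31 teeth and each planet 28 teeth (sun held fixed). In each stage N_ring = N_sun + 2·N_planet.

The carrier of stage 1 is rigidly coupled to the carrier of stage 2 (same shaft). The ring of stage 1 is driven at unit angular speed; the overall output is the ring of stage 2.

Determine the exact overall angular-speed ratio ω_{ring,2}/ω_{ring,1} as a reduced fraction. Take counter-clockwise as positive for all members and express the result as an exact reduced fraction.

Stage 1: N_ring = 31 + 2·11 = 53
Stage 1: 31(ω_s−ω_c) = −53(ω_r−ω_c),  ω_s=0, ω_r=1
Stage 1: 31(0−ω_c) = −53(1−ω_c)  ⇒  84ω_c = 53  ⇒  ω_c = 53/84
  ⇒ ω_c¹/ω_r¹ = 53/84
Stage 2: N_ring = 31 + 2·28 = 87
Stage 2: 31(ω_s−ω_c) = −87(ω_r−ω_c),  ω_s=0, ω_c=1
Stage 2: ω_r = 1 − (31/87)(0−1) = 118/87
  ⇒ ω_r²/ω_c² = 118/87
Coupling ω_c² = ω_c¹ ⇒ overall = 53/84 × 118/87 = 3127/3654

3127/3654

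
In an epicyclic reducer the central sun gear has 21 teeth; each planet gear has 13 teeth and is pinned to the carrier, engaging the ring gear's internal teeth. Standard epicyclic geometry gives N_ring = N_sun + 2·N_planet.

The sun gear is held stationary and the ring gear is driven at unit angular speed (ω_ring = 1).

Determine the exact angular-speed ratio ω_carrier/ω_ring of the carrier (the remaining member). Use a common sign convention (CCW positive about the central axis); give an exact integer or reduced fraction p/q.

47/68

N_ring = 21 + 2·13 = 47
21(ω_s−ω_c) = −47(ω_r−ω_c),  ω_s=0, ω_r=1
21(0−ω_c) = −47(1−ω_c)  ⇒  68ω_c = 47  ⇒  ω_c = 47/68
ω_c/ω_r = 47/68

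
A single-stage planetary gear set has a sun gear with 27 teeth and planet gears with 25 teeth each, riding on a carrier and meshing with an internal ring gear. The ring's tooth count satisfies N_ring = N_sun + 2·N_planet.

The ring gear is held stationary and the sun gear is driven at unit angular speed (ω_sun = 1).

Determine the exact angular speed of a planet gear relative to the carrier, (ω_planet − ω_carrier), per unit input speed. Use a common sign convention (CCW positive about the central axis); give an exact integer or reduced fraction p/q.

-2079/2600

N_ring = 27 + 2·25 = 77
27(ω_s−ω_c) = −77(ω_r−ω_c),  ω_r=0, ω_s=1
27(1−ω_c) = −77(0−ω_c)  ⇒  104ω_c = 27  ⇒  ω_c = 27/104
sun–planet: 27·(1−27/104) = −25·(ω_p−ω_c)  ⇒  ω_p−ω_c = −(27/25)·(77/104) = -2079/2600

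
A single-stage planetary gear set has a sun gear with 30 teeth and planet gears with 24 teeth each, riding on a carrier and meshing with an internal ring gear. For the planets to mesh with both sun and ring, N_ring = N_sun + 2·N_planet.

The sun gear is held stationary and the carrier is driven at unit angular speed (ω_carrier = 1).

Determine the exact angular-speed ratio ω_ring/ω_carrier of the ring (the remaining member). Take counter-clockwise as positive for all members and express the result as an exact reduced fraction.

N_ring = 30 + 2·24 = 78
30(ω_s−ω_c) = −78(ω_r−ω_c),  ω_s=0, ω_c=1
ω_r = 1 − (30/78)(0−1) = 18/13
ω_r/ω_c = 18/13

18/13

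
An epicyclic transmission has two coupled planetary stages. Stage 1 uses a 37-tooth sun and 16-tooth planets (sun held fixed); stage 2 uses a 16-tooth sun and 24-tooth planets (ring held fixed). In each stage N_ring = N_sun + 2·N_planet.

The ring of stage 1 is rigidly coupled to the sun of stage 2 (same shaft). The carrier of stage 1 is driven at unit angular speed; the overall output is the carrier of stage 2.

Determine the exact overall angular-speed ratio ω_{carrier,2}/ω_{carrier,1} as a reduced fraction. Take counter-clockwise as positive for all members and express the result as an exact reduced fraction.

Stage 1: N_ring = 37 + 2·16 = 69
Stage 1: 37(ω_s−ω_c) = −69(ω_r−ω_c),  ω_s=0, ω_c=1
Stage 1: ω_r = 1 − (37/69)(0−1) = 106/69
  ⇒ ω_r¹/ω_c¹ = 106/69
Stage 2: N_ring = 16 + 2·24 = 64
Stage 2: 16(ω_s−ω_c) = −64(ω_r−ω_c),  ω_r=0, ω_s=1
Stage 2: 16(1−ω_c) = −64(0−ω_c)  ⇒  80ω_c = 16  ⇒  ω_c = 1/5
  ⇒ ω_c²/ω_s² = 1/5
Coupling ω_s² = ω_r¹ ⇒ overall = 106/69 × 1/5 = 106/345

106/345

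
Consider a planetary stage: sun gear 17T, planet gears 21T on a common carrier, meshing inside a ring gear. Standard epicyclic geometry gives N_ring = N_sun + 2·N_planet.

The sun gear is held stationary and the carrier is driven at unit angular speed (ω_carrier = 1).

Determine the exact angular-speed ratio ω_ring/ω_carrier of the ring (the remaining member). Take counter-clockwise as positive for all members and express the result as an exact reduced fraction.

76/59

N_ring = 17 + 2·21 = 59
17(ω_s−ω_c) = −59(ω_r−ω_c),  ω_s=0, ω_c=1
ω_r = 1 − (17/59)(0−1) = 76/59
ω_r/ω_c = 76/59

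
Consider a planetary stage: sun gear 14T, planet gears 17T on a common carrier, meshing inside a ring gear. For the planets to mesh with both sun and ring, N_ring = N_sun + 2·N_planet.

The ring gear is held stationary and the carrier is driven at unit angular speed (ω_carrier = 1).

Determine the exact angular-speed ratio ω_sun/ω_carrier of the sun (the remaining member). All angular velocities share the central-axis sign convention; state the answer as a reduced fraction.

31/7

N_ring = 14 + 2·17 = 48
14(ω_s−ω_c) = −48(ω_r−ω_c),  ω_r=0, ω_c=1
ω_s = 1 − (48/14)(0−1) = 31/7
ω_s/ω_c = 31/7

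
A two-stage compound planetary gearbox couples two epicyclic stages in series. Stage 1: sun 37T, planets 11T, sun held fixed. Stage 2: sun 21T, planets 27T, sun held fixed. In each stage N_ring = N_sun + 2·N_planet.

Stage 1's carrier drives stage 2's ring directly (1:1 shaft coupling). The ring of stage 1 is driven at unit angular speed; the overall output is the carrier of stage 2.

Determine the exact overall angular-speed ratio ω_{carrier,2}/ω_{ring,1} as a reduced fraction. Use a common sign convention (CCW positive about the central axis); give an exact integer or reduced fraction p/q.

1475/3072

Stage 1: N_ring = 37 + 2·11 = 59
Stage 1: 37(ω_s−ω_c) = −59(ω_r−ω_c),  ω_s=0, ω_r=1
Stage 1: 37(0−ω_c) = −59(1−ω_c)  ⇒  96ω_c = 59  ⇒  ω_c = 59/96
  ⇒ ω_c¹/ω_r¹ = 59/96
Stage 2: N_ring = 21 + 2·27 = 75
Stage 2: 21(ω_s−ω_c) = −75(ω_r−ω_c),  ω_s=0, ω_r=1
Stage 2: 21(0−ω_c) = −75(1−ω_c)  ⇒  96ω_c = 75  ⇒  ω_c = 25/32
  ⇒ ω_c²/ω_r² = 25/32
Coupling ω_r² = ω_c¹ ⇒ overall = 59/96 × 25/32 = 1475/3072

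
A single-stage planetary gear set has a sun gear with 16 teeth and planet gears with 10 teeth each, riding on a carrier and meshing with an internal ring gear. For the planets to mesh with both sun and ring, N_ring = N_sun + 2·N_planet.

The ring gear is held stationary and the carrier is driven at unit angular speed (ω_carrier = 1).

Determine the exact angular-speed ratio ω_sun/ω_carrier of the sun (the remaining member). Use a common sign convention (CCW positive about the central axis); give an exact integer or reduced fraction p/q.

N_ring = 16 + 2·10 = 36
16(ω_s−ω_c) = −36(ω_r−ω_c),  ω_r=0, ω_c=1
ω_s = 1 − (36/16)(0−1) = 13/4
ω_s/ω_c = 13/4

13/4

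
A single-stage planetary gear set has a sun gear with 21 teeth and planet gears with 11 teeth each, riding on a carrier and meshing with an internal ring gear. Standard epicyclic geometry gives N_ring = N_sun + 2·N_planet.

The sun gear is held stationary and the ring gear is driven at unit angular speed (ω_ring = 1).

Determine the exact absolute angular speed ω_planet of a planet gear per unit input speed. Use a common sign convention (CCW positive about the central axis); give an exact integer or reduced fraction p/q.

N_ring = 21 + 2·11 = 43
21(ω_s−ω_c) = −43(ω_r−ω_c),  ω_s=0, ω_r=1
21(0−ω_c) = −43(1−ω_c)  ⇒  64ω_c = 43  ⇒  ω_c = 43/64
sun–planet: 21·(0−43/64) = −11·(ω_p−ω_c)  ⇒  ω_p−ω_c = −(21/11)·(-43/64) = 903/704
ω_p = 43/64 + 903/704 = 43/22

43/22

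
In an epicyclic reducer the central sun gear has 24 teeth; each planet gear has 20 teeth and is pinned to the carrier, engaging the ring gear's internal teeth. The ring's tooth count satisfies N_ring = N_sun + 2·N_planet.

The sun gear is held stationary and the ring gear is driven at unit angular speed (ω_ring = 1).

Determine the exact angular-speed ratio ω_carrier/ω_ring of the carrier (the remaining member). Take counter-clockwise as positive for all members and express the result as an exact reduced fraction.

8/11

N_ring = 24 + 2·20 = 64
24(ω_s−ω_c) = −64(ω_r−ω_c),  ω_s=0, ω_r=1
24(0−ω_c) = −64(1−ω_c)  ⇒  88ω_c = 64  ⇒  ω_c = 8/11
ω_c/ω_r = 8/11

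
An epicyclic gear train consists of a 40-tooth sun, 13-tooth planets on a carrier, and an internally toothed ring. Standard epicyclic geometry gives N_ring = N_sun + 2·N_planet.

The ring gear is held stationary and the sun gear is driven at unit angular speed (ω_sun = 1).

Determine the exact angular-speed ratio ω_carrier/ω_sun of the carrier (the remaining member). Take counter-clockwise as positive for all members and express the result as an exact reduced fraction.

20/53

N_ring = 40 + 2·13 = 66
40(ω_s−ω_c) = −66(ω_r−ω_c),  ω_r=0, ω_s=1
40(1−ω_c) = −66(0−ω_c)  ⇒  106ω_c = 40  ⇒  ω_c = 20/53
ω_c/ω_s = 20/53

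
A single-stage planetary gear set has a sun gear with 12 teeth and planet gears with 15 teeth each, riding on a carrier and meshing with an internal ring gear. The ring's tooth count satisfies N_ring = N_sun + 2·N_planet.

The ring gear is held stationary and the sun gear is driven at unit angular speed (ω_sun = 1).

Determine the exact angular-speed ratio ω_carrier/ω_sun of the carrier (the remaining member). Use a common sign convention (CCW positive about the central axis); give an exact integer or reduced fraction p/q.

N_ring = 12 + 2·15 = 42
12(ω_s−ω_c) = −42(ω_r−ω_c),  ω_r=0, ω_s=1
12(1−ω_c) = −42(0−ω_c)  ⇒  54ω_c = 12  ⇒  ω_c = 2/9
ω_c/ω_s = 2/9

2/9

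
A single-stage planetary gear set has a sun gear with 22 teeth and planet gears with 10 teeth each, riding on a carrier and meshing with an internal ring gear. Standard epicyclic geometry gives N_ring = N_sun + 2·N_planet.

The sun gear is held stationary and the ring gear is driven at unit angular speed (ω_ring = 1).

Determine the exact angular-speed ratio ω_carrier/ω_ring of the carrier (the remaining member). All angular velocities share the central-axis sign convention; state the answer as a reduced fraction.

21/32

N_ring = 22 + 2·10 = 42
22(ω_s−ω_c) = −42(ω_r−ω_c),  ω_s=0, ω_r=1
22(0−ω_c) = −42(1−ω_c)  ⇒  64ω_c = 42  ⇒  ω_c = 21/32
ω_c/ω_r = 21/32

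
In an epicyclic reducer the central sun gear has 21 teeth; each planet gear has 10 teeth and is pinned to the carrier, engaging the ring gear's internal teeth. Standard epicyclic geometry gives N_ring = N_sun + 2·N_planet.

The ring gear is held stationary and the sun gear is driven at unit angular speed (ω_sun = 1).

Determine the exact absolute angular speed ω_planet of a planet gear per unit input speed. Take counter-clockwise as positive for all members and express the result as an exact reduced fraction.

N_ring = 21 + 2·10 = 41
21(ω_s−ω_c) = −41(ω_r−ω_c),  ω_r=0, ω_s=1
21(1−ω_c) = −41(0−ω_c)  ⇒  62ω_c = 21  ⇒  ω_c = 21/62
sun–planet: 21·(1−21/62) = −10·(ω_p−ω_c)  ⇒  ω_p−ω_c = −(21/10)·(41/62) = -861/620
ω_p = 21/62 − 861/620 = -21/20

-21/20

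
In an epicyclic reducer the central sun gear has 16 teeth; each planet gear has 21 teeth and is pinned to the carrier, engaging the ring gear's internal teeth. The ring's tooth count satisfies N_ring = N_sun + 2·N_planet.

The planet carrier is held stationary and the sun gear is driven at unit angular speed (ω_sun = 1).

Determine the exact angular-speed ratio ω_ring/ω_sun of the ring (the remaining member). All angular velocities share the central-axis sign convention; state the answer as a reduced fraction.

N_ring = 16 + 2·21 = 58
16(ω_s−ω_c) = −58(ω_r−ω_c),  ω_c=0, ω_s=1
ω_r = 0 − (16/58)(1−0) = -8/29
ω_r/ω_s = -8/29

-8/29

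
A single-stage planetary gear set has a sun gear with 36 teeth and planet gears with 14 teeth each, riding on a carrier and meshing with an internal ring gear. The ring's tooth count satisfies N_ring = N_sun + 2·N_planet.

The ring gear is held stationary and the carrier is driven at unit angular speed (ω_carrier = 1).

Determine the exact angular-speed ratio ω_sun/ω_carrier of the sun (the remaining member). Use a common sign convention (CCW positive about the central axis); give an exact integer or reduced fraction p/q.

N_ring = 36 + 2·14 = 64
36(ω_s−ω_c) = −64(ω_r−ω_c),  ω_r=0, ω_c=1
ω_s = 1 − (64/36)(0−1) = 25/9
ω_s/ω_c = 25/9

25/9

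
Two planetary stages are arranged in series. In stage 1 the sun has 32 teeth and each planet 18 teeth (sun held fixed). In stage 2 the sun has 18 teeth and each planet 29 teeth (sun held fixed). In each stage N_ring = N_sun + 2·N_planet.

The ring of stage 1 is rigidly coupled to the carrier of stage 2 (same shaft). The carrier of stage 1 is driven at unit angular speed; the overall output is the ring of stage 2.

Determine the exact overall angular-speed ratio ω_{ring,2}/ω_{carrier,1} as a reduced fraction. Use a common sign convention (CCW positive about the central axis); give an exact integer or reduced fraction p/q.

1175/646

Stage 1: N_ring = 32 + 2·18 = 68
Stage 1: 32(ω_s−ω_c) = −68(ω_r−ω_c),  ω_s=0, ω_c=1
Stage 1: ω_r = 1 − (32/68)(0−1) = 25/17
  ⇒ ω_r¹/ω_c¹ = 25/17
Stage 2: N_ring = 18 + 2·29 = 76
Stage 2: 18(ω_s−ω_c) = −76(ω_r−ω_c),  ω_s=0, ω_c=1
Stage 2: ω_r = 1 − (18/76)(0−1) = 47/38
  ⇒ ω_r²/ω_c² = 47/38
Coupling ω_c² = ω_r¹ ⇒ overall = 25/17 × 47/38 = 1175/646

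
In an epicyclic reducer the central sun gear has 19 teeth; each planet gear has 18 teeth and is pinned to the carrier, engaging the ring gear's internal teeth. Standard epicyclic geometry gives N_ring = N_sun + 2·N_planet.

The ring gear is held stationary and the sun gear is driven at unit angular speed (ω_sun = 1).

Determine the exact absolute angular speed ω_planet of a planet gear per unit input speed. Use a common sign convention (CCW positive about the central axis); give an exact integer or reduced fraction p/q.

N_ring = 19 + 2·18 = 55
19(ω_s−ω_c) = −55(ω_r−ω_c),  ω_r=0, ω_s=1
19(1−ω_c) = −55(0−ω_c)  ⇒  74ω_c = 19  ⇒  ω_c = 19/74
sun–planet: 19·(1−19/74) = −18·(ω_p−ω_c)  ⇒  ω_p−ω_c = −(19/18)·(55/74) = -1045/1332
ω_p = 19/74 − 1045/1332 = -19/36

-19/36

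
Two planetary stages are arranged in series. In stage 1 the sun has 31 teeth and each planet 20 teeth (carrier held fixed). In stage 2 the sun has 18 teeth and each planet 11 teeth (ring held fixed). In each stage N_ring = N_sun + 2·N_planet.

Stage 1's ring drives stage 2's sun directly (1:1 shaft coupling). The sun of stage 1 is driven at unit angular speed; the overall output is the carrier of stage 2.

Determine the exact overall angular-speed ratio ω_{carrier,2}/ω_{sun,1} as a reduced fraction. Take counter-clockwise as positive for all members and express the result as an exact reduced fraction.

-279/2059

Stage 1: N_ring = 31 + 2·20 = 71
Stage 1: 31(ω_s−ω_c) = −71(ω_r−ω_c),  ω_c=0, ω_s=1
Stage 1: ω_r = 0 − (31/71)(1−0) = -31/71
  ⇒ ω_r¹/ω_s¹ = -31/71
Stage 2: N_ring = 18 + 2·11 = 40
Stage 2: 18(ω_s−ω_c) = −40(ω_r−ω_c),  ω_r=0, ω_s=1
Stage 2: 18(1−ω_c) = −40(0−ω_c)  ⇒  58ω_c = 18  ⇒  ω_c = 9/29
  ⇒ ω_c²/ω_s² = 9/29
Coupling ω_s² = ω_r¹ ⇒ overall = -31/71 × 9/29 = -279/2059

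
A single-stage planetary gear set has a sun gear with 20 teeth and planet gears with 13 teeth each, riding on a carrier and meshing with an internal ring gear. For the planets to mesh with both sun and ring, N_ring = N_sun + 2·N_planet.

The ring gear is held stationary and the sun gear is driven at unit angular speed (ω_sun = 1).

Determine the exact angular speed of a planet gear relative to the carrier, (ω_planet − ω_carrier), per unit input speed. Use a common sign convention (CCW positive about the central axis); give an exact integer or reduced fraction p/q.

N_ring = 20 + 2·13 = 46
20(ω_s−ω_c) = −46(ω_r−ω_c),  ω_r=0, ω_s=1
20(1−ω_c) = −46(0−ω_c)  ⇒  66ω_c = 20  ⇒  ω_c = 10/33
sun–planet: 20·(1−10/33) = −13·(ω_p−ω_c)  ⇒  ω_p−ω_c = −(20/13)·(23/33) = -460/429

-460/429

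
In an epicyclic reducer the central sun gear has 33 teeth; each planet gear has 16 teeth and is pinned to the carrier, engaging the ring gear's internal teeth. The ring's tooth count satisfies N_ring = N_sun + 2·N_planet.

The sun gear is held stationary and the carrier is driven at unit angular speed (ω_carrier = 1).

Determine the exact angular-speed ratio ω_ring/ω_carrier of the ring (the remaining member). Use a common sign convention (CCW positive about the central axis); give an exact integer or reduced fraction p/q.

98/65

N_ring = 33 + 2·16 = 65
33(ω_s−ω_c) = −65(ω_r−ω_c),  ω_s=0, ω_c=1
ω_r = 1 − (33/65)(0−1) = 98/65
ω_r/ω_c = 98/65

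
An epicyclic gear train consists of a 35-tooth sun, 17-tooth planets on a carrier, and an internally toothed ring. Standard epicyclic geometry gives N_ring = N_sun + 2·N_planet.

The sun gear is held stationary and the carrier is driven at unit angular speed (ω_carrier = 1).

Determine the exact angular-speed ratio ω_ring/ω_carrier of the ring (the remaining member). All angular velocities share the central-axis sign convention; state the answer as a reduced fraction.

N_ring = 35 + 2·17 = 69
35(ω_s−ω_c) = −69(ω_r−ω_c),  ω_s=0, ω_c=1
ω_r = 1 − (35/69)(0−1) = 104/69
ω_r/ω_c = 104/69

104/69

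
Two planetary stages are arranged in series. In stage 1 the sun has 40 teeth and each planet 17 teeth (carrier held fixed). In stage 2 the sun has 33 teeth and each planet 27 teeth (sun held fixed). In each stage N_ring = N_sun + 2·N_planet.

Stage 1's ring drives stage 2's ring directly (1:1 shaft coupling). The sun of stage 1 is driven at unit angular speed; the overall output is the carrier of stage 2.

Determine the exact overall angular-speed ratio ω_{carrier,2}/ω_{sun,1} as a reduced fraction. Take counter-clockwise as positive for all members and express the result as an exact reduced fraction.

Stage 1: N_ring = 40 + 2·17 = 74
Stage 1: 40(ω_s−ω_c) = −74(ω_r−ω_c),  ω_c=0, ω_s=1
Stage 1: ω_r = 0 − (40/74)(1−0) = -20/37
  ⇒ ω_r¹/ω_s¹ = -20/37
Stage 2: N_ring = 33 + 2·27 = 87
Stage 2: 33(ω_s−ω_c) = −87(ω_r−ω_c),  ω_s=0, ω_r=1
Stage 2: 33(0−ω_c) = −87(1−ω_c)  ⇒  120ω_c = 87  ⇒  ω_c = 29/40
  ⇒ ω_c²/ω_r² = 29/40
Coupling ω_r² = ω_r¹ ⇒ overall = -20/37 × 29/40 = -29/74

-29/74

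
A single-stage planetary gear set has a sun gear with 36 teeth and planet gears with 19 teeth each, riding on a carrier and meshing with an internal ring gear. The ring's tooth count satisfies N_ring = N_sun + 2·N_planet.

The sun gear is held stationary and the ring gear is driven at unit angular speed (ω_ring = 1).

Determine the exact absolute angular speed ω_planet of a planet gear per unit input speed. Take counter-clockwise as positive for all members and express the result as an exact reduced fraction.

N_ring = 36 + 2·19 = 74
36(ω_s−ω_c) = −74(ω_r−ω_c),  ω_s=0, ω_r=1
36(0−ω_c) = −74(1−ω_c)  ⇒  110ω_c = 74  ⇒  ω_c = 37/55
sun–planet: 36·(0−37/55) = −19·(ω_p−ω_c)  ⇒  ω_p−ω_c = −(36/19)·(-37/55) = 1332/1045
ω_p = 37/55 + 1332/1045 = 37/19

37/19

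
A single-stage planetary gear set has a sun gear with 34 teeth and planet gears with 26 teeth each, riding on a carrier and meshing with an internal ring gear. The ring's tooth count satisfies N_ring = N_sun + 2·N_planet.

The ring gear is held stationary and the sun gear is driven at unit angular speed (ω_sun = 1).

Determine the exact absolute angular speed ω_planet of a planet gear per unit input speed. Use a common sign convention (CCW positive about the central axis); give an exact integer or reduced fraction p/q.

N_ring = 34 + 2·26 = 86
34(ω_s−ω_c) = −86(ω_r−ω_c),  ω_r=0, ω_s=1
34(1−ω_c) = −86(0−ω_c)  ⇒  120ω_c = 34  ⇒  ω_c = 17/60
sun–planet: 34·(1−17/60) = −26·(ω_p−ω_c)  ⇒  ω_p−ω_c = −(34/26)·(43/60) = -731/780
ω_p = 17/60 − 731/780 = -17/26

-17/26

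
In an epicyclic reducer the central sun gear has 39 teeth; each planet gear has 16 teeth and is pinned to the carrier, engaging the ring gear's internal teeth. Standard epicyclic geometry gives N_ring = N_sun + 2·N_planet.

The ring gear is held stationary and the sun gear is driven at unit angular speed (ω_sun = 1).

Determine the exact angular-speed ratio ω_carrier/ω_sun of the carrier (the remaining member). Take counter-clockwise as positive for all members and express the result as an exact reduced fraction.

N_ring = 39 + 2·16 = 71
39(ω_s−ω_c) = −71(ω_r−ω_c),  ω_r=0, ω_s=1
39(1−ω_c) = −71(0−ω_c)  ⇒  110ω_c = 39  ⇒  ω_c = 39/110
ω_c/ω_s = 39/110

39/110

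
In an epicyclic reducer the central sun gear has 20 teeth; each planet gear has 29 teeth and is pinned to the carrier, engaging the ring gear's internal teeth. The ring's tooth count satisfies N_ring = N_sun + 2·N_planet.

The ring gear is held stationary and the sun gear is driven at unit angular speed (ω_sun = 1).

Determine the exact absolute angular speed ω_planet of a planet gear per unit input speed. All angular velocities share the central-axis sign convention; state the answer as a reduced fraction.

N_ring = 20 + 2·29 = 78
20(ω_s−ω_c) = −78(ω_r−ω_c),  ω_r=0, ω_s=1
20(1−ω_c) = −78(0−ω_c)  ⇒  98ω_c = 20  ⇒  ω_c = 10/49
sun–planet: 20·(1−10/49) = −29·(ω_p−ω_c)  ⇒  ω_p−ω_c = −(20/29)·(39/49) = -780/1421
ω_p = 10/49 − 780/1421 = -10/29

-10/29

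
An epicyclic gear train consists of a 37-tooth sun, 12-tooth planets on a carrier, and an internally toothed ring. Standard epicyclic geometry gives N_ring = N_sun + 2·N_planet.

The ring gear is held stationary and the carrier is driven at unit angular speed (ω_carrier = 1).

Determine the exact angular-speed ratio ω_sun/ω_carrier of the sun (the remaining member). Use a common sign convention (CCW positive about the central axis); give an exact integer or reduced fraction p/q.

N_ring = 37 + 2·12 = 61
37(ω_s−ω_c) = −61(ω_r−ω_c),  ω_r=0, ω_c=1
ω_s = 1 − (61/37)(0−1) = 98/37
ω_s/ω_c = 98/37

98/37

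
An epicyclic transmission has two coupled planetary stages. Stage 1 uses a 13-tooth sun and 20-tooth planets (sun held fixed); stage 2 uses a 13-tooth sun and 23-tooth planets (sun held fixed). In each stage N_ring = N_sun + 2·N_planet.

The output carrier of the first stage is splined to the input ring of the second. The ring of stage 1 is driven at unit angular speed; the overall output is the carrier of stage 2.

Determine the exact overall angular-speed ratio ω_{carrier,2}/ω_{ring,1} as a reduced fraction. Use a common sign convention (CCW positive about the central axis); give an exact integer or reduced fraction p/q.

3127/4752

Stage 1: N_ring = 13 + 2·20 = 53
Stage 1: 13(ω_s−ω_c) = −53(ω_r−ω_c),  ω_s=0, ω_r=1
Stage 1: 13(0−ω_c) = −53(1−ω_c)  ⇒  66ω_c = 53  ⇒  ω_c = 53/66
  ⇒ ω_c¹/ω_r¹ = 53/66
Stage 2: N_ring = 13 + 2·23 = 59
Stage 2: 13(ω_s−ω_c) = −59(ω_r−ω_c),  ω_s=0, ω_r=1
Stage 2: 13(0−ω_c) = −59(1−ω_c)  ⇒  72ω_c = 59  ⇒  ω_c = 59/72
  ⇒ ω_c²/ω_r² = 59/72
Coupling ω_r² = ω_c¹ ⇒ overall = 53/66 × 59/72 = 3127/4752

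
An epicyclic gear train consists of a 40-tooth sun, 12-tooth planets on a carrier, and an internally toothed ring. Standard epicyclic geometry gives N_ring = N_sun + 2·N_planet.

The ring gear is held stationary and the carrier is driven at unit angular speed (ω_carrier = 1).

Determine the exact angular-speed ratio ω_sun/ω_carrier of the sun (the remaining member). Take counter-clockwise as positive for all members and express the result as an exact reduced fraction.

13/5

N_ring = 40 + 2·12 = 64
40(ω_s−ω_c) = −64(ω_r−ω_c),  ω_r=0, ω_c=1
ω_s = 1 − (64/40)(0−1) = 13/5
ω_s/ω_c = 13/5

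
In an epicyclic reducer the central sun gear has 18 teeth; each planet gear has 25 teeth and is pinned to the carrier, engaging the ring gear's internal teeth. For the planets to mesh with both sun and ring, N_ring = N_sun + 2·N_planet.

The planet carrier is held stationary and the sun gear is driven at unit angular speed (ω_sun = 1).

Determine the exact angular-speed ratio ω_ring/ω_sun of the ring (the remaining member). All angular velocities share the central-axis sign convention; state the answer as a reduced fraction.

-9/34

N_ring = 18 + 2·25 = 68
18(ω_s−ω_c) = −68(ω_r−ω_c),  ω_c=0, ω_s=1
ω_r = 0 − (18/68)(1−0) = -9/34
ω_r/ω_s = -9/34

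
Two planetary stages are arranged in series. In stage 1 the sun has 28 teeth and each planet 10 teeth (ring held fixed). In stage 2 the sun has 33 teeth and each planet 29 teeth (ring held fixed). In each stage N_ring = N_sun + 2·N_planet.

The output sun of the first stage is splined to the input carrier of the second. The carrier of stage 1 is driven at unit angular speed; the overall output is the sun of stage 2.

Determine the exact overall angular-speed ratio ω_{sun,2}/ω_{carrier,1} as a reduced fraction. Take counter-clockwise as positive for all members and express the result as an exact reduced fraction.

Stage 1: N_ring = 28 + 2·10 = 48
Stage 1: 28(ω_s−ω_c) = −48(ω_r−ω_c),  ω_r=0, ω_c=1
Stage 1: ω_s = 1 − (48/28)(0−1) = 19/7
  ⇒ ω_s¹/ω_c¹ = 19/7
Stage 2: N_ring = 33 + 2·29 = 91
Stage 2: 33(ω_s−ω_c) = −91(ω_r−ω_c),  ω_r=0, ω_c=1
Stage 2: ω_s = 1 − (91/33)(0−1) = 124/33
  ⇒ ω_s²/ω_c² = 124/33
Coupling ω_c² = ω_s¹ ⇒ overall = 19/7 × 124/33 = 2356/231

2356/231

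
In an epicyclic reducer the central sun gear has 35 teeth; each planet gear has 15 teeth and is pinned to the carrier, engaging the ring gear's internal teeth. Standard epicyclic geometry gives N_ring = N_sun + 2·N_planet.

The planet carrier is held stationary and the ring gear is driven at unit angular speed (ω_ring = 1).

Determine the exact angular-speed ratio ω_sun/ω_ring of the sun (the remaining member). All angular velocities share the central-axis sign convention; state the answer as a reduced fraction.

N_ring = 35 + 2·15 = 65
35(ω_s−ω_c) = −65(ω_r−ω_c),  ω_c=0, ω_r=1
ω_s = 0 − (65/35)(1−0) = -13/7
ω_s/ω_r = -13/7

-13/7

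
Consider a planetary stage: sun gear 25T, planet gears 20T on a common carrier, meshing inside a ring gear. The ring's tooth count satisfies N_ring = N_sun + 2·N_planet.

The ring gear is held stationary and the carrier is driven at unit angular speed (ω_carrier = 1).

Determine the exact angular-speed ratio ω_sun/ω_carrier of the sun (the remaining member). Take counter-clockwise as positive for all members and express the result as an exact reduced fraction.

18/5

N_ring = 25 + 2·20 = 65
25(ω_s−ω_c) = −65(ω_r−ω_c),  ω_r=0, ω_c=1
ω_s = 1 − (65/25)(0−1) = 18/5
ω_s/ω_c = 18/5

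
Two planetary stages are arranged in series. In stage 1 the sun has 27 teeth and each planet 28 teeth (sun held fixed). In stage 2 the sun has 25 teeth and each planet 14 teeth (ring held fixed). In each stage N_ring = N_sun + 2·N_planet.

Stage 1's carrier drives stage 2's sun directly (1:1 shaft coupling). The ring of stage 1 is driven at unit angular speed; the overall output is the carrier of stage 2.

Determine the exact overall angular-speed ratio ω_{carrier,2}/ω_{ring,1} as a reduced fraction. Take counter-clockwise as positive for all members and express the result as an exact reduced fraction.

Stage 1: N_ring = 27 + 2·28 = 83
Stage 1: 27(ω_s−ω_c) = −83(ω_r−ω_c),  ω_s=0, ω_r=1
Stage 1: 27(0−ω_c) = −83(1−ω_c)  ⇒  110ω_c = 83  ⇒  ω_c = 83/110
  ⇒ ω_c¹/ω_r¹ = 83/110
Stage 2: N_ring = 25 + 2·14 = 53
Stage 2: 25(ω_s−ω_c) = −53(ω_r−ω_c),  ω_r=0, ω_s=1
Stage 2: 25(1−ω_c) = −53(0−ω_c)  ⇒  78ω_c = 25  ⇒  ω_c = 25/78
  ⇒ ω_c²/ω_s² = 25/78
Coupling ω_s² = ω_c¹ ⇒ overall = 83/110 × 25/78 = 415/1716

415/1716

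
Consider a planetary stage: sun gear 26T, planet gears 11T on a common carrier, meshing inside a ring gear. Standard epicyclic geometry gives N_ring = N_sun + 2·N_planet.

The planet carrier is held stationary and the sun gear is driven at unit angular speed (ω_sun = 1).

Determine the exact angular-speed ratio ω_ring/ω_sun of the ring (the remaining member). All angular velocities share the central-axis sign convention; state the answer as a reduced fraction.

-13/24

N_ring = 26 + 2·11 = 48
26(ω_s−ω_c) = −48(ω_r−ω_c),  ω_c=0, ω_s=1
ω_r = 0 − (26/48)(1−0) = -13/24
ω_r/ω_s = -13/24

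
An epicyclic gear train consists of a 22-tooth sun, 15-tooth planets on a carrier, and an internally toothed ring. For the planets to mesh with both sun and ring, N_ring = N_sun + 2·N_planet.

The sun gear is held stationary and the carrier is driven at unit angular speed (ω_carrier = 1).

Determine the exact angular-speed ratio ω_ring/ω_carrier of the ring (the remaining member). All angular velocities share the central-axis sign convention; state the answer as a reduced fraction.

37/26

N_ring = 22 + 2·15 = 52
22(ω_s−ω_c) = −52(ω_r−ω_c),  ω_s=0, ω_c=1
ω_r = 1 − (22/52)(0−1) = 37/26
ω_r/ω_c = 37/26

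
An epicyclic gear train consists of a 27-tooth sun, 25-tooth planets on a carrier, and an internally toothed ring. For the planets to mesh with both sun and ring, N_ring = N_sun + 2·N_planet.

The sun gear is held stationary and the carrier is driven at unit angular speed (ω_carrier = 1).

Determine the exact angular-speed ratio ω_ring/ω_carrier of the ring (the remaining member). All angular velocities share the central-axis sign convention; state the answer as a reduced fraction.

N_ring = 27 + 2·25 = 77
27(ω_s−ω_c) = −77(ω_r−ω_c),  ω_s=0, ω_c=1
ω_r = 1 − (27/77)(0−1) = 104/77
ω_r/ω_c = 104/77

104/77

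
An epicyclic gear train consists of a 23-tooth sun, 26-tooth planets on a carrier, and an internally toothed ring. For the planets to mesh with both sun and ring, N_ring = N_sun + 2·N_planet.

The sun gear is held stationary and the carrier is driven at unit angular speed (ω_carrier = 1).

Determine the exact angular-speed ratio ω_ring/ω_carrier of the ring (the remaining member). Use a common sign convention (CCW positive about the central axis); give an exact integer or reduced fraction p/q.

98/75

N_ring = 23 + 2·26 = 75
23(ω_s−ω_c) = −75(ω_r−ω_c),  ω_s=0, ω_c=1
ω_r = 1 − (23/75)(0−1) = 98/75
ω_r/ω_c = 98/75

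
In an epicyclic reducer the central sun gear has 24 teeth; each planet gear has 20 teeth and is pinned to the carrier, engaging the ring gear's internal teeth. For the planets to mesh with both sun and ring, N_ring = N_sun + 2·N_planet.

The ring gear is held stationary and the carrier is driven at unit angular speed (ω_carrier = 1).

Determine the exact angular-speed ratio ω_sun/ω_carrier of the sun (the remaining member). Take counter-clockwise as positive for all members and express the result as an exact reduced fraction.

N_ring = 24 + 2·20 = 64
24(ω_s−ω_c) = −64(ω_r−ω_c),  ω_r=0, ω_c=1
ω_s = 1 − (64/24)(0−1) = 11/3
ω_s/ω_c = 11/3

11/3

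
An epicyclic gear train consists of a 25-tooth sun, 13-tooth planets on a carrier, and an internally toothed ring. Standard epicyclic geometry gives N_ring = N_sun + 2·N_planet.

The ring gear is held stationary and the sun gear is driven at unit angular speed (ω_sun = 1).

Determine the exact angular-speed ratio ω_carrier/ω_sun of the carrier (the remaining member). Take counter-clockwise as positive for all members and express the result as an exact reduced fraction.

25/76

N_ring = 25 + 2·13 = 51
25(ω_s−ω_c) = −51(ω_r−ω_c),  ω_r=0, ω_s=1
25(1−ω_c) = −51(0−ω_c)  ⇒  76ω_c = 25  ⇒  ω_c = 25/76
ω_c/ω_s = 25/76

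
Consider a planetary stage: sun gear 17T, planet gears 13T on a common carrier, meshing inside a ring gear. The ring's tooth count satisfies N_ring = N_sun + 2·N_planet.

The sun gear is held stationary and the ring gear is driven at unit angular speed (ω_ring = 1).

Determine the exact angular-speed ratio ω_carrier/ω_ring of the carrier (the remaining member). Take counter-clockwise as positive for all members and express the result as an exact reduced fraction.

43/60

N_ring = 17 + 2·13 = 43
17(ω_s−ω_c) = −43(ω_r−ω_c),  ω_s=0, ω_r=1
17(0−ω_c) = −43(1−ω_c)  ⇒  60ω_c = 43  ⇒  ω_c = 43/60
ω_c/ω_r = 43/60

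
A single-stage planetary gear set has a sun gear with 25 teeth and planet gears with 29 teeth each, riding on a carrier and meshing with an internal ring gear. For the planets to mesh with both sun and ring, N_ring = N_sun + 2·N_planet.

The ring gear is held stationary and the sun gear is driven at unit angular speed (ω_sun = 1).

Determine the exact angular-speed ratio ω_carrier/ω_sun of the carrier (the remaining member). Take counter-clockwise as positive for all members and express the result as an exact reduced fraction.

25/108

N_ring = 25 + 2·29 = 83
25(ω_s−ω_c) = −83(ω_r−ω_c),  ω_r=0, ω_s=1
25(1−ω_c) = −83(0−ω_c)  ⇒  108ω_c = 25  ⇒  ω_c = 25/108
ω_c/ω_s = 25/108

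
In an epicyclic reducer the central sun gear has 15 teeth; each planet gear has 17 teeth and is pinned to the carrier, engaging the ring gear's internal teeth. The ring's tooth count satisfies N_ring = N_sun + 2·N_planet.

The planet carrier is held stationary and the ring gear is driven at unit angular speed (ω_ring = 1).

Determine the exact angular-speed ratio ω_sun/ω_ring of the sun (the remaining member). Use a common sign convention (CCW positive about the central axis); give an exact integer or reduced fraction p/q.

N_ring = 15 + 2·17 = 49
15(ω_s−ω_c) = −49(ω_r−ω_c),  ω_c=0, ω_r=1
ω_s = 0 − (49/15)(1−0) = -49/15
ω_s/ω_r = -49/15

-49/15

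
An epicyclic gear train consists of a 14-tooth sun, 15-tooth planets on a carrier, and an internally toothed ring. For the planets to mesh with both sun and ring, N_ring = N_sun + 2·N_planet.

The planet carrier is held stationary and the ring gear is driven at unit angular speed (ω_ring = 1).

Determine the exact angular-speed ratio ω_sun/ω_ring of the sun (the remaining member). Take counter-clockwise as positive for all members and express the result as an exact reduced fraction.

-22/7

N_ring = 14 + 2·15 = 44
14(ω_s−ω_c) = −44(ω_r−ω_c),  ω_c=0, ω_r=1
ω_s = 0 − (44/14)(1−0) = -22/7
ω_s/ω_r = -22/7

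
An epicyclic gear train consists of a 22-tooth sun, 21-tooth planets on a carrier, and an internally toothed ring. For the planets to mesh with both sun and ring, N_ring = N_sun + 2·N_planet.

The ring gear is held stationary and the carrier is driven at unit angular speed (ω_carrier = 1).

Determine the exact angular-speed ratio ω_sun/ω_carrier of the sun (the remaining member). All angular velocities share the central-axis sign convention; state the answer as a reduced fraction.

43/11

N_ring = 22 + 2·21 = 64
22(ω_s−ω_c) = −64(ω_r−ω_c),  ω_r=0, ω_c=1
ω_s = 1 − (64/22)(0−1) = 43/11
ω_s/ω_c = 43/11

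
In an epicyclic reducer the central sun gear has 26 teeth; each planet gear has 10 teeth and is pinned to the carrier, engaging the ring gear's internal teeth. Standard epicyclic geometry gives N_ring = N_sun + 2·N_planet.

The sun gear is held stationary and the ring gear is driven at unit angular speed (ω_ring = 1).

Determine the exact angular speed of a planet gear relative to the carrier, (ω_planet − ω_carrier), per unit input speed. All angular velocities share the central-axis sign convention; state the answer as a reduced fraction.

N_ring = 26 + 2·10 = 46
26(ω_s−ω_c) = −46(ω_r−ω_c),  ω_s=0, ω_r=1
26(0−ω_c) = −46(1−ω_c)  ⇒  72ω_c = 46  ⇒  ω_c = 23/36
sun–planet: 26·(0−23/36) = −10·(ω_p−ω_c)  ⇒  ω_p−ω_c = −(26/10)·(-23/36) = 299/180

299/180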